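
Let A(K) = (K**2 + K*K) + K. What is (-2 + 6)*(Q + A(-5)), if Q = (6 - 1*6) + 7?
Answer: 208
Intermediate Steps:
Q = 7 (Q = (6 - 6) + 7 = 0 + 7 = 7)
A(K) = K + 2*K**2 (A(K) = (K**2 + K**2) + K = 2*K**2 + K = K + 2*K**2)
(-2 + 6)*(Q + A(-5)) = (-2 + 6)*(7 - 5*(1 + 2*(-5))) = 4*(7 - 5*(1 - 10)) = 4*(7 - 5*(-9)) = 4*(7 + 45) = 4*52 = 208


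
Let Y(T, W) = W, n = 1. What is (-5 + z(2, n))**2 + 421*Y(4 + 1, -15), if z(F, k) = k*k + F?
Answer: -6311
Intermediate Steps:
z(F, k) = F + k**2 (z(F, k) = k**2 + F = F + k**2)
(-5 + z(2, n))**2 + 421*Y(4 + 1, -15) = (-5 + (2 + 1**2))**2 + 421*(-15) = (-5 + (2 + 1))**2 - 6315 = (-5 + 3)**2 - 6315 = (-2)**2 - 6315 = 4 - 6315 = -6311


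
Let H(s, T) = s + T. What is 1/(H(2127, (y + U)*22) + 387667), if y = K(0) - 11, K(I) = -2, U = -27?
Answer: 1/388914 ≈ 2.5713e-6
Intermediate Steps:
y = -13 (y = -2 - 11 = -13)
H(s, T) = T + s
1/(H(2127, (y + U)*22) + 387667) = 1/(((-13 - 27)*22 + 2127) + 387667) = 1/((-40*22 + 2127) + 387667) = 1/((-880 + 2127) + 387667) = 1/(1247 + 387667) = 1/388914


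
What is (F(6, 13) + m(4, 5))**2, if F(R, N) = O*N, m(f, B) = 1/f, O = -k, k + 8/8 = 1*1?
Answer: 1/16 ≈ 0.062500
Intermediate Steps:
k = 0 (k = -1 + 1*1 = -1 + 1 = 0)
O = 0 (O = -1*0 = 0)
F(R, N) = 0 (F(R, N) = 0*N = 0)
(F(6, 13) + m(4, 5))**2 = (0 + 1/4)**2 = (1/4)**2 = 1/16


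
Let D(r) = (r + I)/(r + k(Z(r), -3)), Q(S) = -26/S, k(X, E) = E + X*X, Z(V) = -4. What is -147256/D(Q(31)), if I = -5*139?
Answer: 55515512/21571 ≈ 2573.6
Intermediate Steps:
I = -695
k(X, E) = E + X²
D(r) = (-695 + r)/(13 + r) (D(r) = (r - 695)/(r + (-3 + (-4)²)) = (-695 + r)/(r + (-3 + 16)) = (-695 + r)/(r + 13) = (-695 + r)/(13 + r))
-147256/D(Q(31)) = -147256*(13 - 26/31)/(-695 - 26/31) = -147256/(-21571/31/(377/31)) = -147256/((31/377)*(-21571/31)) = -147256/(-21571/377) = -147256*(-377/21571) = 55515512/21571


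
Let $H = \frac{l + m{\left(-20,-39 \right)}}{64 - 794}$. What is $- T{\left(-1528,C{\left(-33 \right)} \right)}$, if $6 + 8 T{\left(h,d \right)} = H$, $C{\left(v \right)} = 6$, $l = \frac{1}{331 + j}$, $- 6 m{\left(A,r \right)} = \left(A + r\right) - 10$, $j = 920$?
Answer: $\frac{2197507}{2922336} \approx 0.75197$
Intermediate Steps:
$m{\left(A,r \right)} = \frac{5}{3} - \frac{A}{6} - \frac{r}{6}$ ($m{\left(A,r \right)} = - \frac{\left(A + r\right) - 10}{6} = - \frac{-10 + A + r}{6} = \frac{5}{3} - \frac{A}{6} - \frac{r}{6}$)
$l = \frac{1}{1251}$ ($l = \frac{1}{331 + 920} = \frac{1}{1251} \approx 0.00079936$)
$H = - \frac{5755}{365292}$ ($H = \frac{\frac{1}{1251} - - \frac{23}{2}}{64 - 794} = \frac{\frac{1}{1251} + \left(\frac{5}{3} + \frac{10}{3} + \frac{13}{2}\right)}{-730} = \left(\frac{1}{1251} + \frac{23}{2}\right) \left(- \frac{1}{730}\right) = \frac{28775}{2502} \left(- \frac{1}{730}\right) = - \frac{5755}{365292} \approx -0.015755$)
$T{\left(h,d \right)} = - \frac{2197507}{2922336}$ ($T{\left(h,d \right)} = - \frac{3}{4} + \frac{1}{8} \left(- \frac{5755}{365292}\right) = - \frac{3}{4} - \frac{5755}{2922336} = - \frac{2197507}{2922336}$)
$- T{\left(-1528,C{\left(-33 \right)} \right)} = \left(-1\right) \left(- \frac{2197507}{2922336}\right) = \frac{2197507}{2922336}$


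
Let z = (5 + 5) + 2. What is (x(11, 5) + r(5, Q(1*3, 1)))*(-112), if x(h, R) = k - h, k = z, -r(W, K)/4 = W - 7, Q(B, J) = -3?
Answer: -1008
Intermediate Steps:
r(W, K) = 28 - 4*W (r(W, K) = -4*(W - 7) = -4*(-7 + W) = 28 - 4*W)
z = 12 (z = 10 + 2 = 12)
k = 12
x(h, R) = 12 - h
(x(11, 5) + r(5, Q(1*3, 1)))*(-112) = ((12 - 1*11) + (28 - 4*5))*(-112) = ((12 - 11) + (28 - 20))*(-112) = (1 + 8)*(-112) = 9*(-112) = -1008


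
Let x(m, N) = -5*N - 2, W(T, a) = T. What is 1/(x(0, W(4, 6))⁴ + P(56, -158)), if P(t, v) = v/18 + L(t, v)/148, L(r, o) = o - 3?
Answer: 1332/312015851 ≈ 4.2690e-6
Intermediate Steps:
L(r, o) = -3 + o
x(m, N) = -2 - 5*N
P(t, v) = -3/148 + 83*v/1332 (P(t, v) = v/18 + (-3 + v)/148 = v*(1/18) + (-3 + v)*(1/148) = v/18 + (-3/148 + v/148) = -3/148 + 83*v/1332)
1/(x(0, W(4, 6))⁴ + P(56, -158)) = 1/((-2 - 5*4)⁴ + (-3/148 + (83/1332)*(-158))) = 1/((-2 - 20)⁴ + (-3/148 - 6557/666)) = 1/((-22)⁴ - 13141/1332) = 1/(234256 - 13141/1332) = 1/(312015851/1332) = 1332/312015851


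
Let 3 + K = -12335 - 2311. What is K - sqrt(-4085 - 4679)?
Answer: -14649 - 2*I*sqrt(2191) ≈ -14649.0 - 93.616*I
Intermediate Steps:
K = -14649 (K = -3 + (-12335 - 2311) = -3 - 14646 = -14649)
K - sqrt(-4085 - 4679) = -14649 - sqrt(-4085 - 4679) = -14649 - sqrt(-8764) = -14649 - 2*I*sqrt(2191)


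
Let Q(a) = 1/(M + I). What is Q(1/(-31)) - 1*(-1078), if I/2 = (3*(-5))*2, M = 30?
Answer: 32339/30 ≈ 1078.0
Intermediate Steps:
I = -60 (I = 2*((3*(-5))*2) = 2*(-15*2) = 2*(-30) = -60)
Q(a) = -1/30 (Q(a) = 1/(30 - 60) = 1/(-30) = -1/30)
Q(1/(-31)) - 1*(-1078) = -1/30 - 1*(-1078) = -1/30 + 1078 = 32339/30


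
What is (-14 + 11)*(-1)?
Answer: 3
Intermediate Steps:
(-14 + 11)*(-1) = -3*(-1) = 3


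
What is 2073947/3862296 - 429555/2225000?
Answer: 36943293959/107420107500 ≈ 0.34391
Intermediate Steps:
2073947/3862296 - 429555/2225000 = 2073947*(1/3862296) - 429555*1/2225000 = 2073947/3862296 - 85911/445000 = 36943293959/107420107500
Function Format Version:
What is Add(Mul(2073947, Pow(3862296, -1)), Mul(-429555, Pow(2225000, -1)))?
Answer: Rational(36943293959, 107420107500) ≈ 0.34391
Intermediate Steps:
Add(Mul(2073947, Pow(3862296, -1)), Mul(-429555, Pow(2225000, -1))) = Add(Mul(2073947, Rational(1, 3862296)), Mul(-429555, Rational(1, 2225000))) = Add(Rational(2073947, 3862296), Rational(-85911, 445000)) = Rational(36943293959, 107420107500)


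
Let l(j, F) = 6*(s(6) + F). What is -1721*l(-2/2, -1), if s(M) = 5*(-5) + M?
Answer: 206520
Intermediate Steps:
s(M) = -25 + M
l(j, F) = -114 + 6*F (l(j, F) = 6*((-25 + 6) + F) = 6*(-19 + F) = -114 + 6*F)
-1721*l(-2/2, -1) = -1721*(-114 + 6*(-1)) = -1721*(-114 - 6) = -1721*(-120) = 206520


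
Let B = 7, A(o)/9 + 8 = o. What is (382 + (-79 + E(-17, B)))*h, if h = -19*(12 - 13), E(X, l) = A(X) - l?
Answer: 1349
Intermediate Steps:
A(o) = -72 + 9*o
E(X, l) = -72 - l + 9*X (E(X, l) = (-72 + 9*X) - l = -72 - l + 9*X)
h = 19 (h = -19*(-1) = 19)
(382 + (-79 + E(-17, B)))*h = (382 + (-79 + (-72 - 1*7 + 9*(-17))))*19 = (382 + (-79 + (-72 - 7 - 153)))*19 = (382 + (-79 - 232))*19 = (382 - 311)*19 = 71*19 = 1349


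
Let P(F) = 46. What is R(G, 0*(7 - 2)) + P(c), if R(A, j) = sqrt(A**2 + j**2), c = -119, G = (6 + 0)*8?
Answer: 94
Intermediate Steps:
G = 48 (G = 6*8 = 48)
R(G, 0*(7 - 2)) + P(c) = sqrt(48**2 + (0*(7 - 2))**2) + 46 = sqrt(2304 + (0*5)**2) + 46 = sqrt(2304 + 0**2) + 46 = sqrt(2304 + 0) + 46 = sqrt(2304) + 46 = 48 + 46 = 94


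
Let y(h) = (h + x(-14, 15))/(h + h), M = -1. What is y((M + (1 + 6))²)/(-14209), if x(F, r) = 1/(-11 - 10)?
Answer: -755/21484008 ≈ -3.5142e-5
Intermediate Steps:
x(F, r) = -1/21 (x(F, r) = 1/(-21) = -1/21)
y(h) = (-1/21 + h)/(2*h) (y(h) = (h - 1/21)/(h + h) = (-1/21 + h)/((2*h)) = (-1/21 + h)*(1/(2*h)) = (-1/21 + h)/(2*h))
y((M + (1 + 6))²)/(-14209) = ((-1 + 21*(-1 + (1 + 6))²)/(42*((-1 + (1 + 6))²)))/(-14209) = ((-1 + 21*(-1 + 7)²)/(42*((-1 + 7)²)))*(-1/14209) = ((-1 + 21*6²)/(42*(6²)))*(-1/14209) = ((1/42)*(-1 + 21*36)/36)*(-1/14209) = ((1/42)*(1/36)*(-1 + 756))*(-1/14209) = ((1/42)*(1/36)*755)*(-1/14209) = (755/1512)*(-1/14209) = -755/21484008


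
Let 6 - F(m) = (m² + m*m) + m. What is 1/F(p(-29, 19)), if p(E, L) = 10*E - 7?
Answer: -1/176115 ≈ -5.6781e-6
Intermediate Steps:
p(E, L) = -7 + 10*E
F(m) = 6 - m - 2*m² (F(m) = 6 - ((m² + m*m) + m) = 6 - ((m² + m²) + m) = 6 - (2*m² + m) = 6 - (m + 2*m²) = 6 + (-m - 2*m²) = 6 - m - 2*m²)
1/F(p(-29, 19)) = 1/(6 - (-7 + 10*(-29)) - 2*(-7 + 10*(-29))²) = 1/(6 - (-7 - 290) - 2*(-7 - 290)²) = 1/(6 - 1*(-297) - 2*(-297)²) = 1/(6 + 297 - 2*88209) = 1/(6 + 297 - 176418) = 1/(-176115) = -1/176115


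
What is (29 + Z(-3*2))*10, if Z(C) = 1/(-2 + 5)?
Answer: 880/3 ≈ 293.33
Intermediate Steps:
Z(C) = ⅓ (Z(C) = 1/3 = ⅓)
(29 + Z(-3*2))*10 = (29 + ⅓)*10 = (88/3)*10 = 880/3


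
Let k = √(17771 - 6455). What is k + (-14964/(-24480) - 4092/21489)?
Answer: 6149701/14612520 + 2*√2829 ≈ 106.80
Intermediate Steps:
k = 2*√2829 (k = √11316 = 2*√2829 ≈ 106.38)
k + (-14964/(-24480) - 4092/21489) = 2*√2829 + (-14964/(-24480) - 4092/21489) = 2*√2829 + (-14964*(-1/24480) - 4092*1/21489) = 2*√2829 + (1247/2040 - 1364/7163) = 2*√2829 + 6149701/14612520 = 6149701/14612520 + 2*√2829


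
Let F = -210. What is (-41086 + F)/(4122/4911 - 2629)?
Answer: 67601552/4302299 ≈ 15.713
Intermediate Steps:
(-41086 + F)/(4122/4911 - 2629) = (-41086 - 210)/(4122/4911 - 2629) = -41296/(4122*(1/4911) - 2629) = -41296/(1374/1637 - 2629) = -41296/(-4302299/1637) = -41296*(-1637/4302299) = 67601552/4302299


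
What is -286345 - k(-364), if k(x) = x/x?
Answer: -286346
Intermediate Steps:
k(x) = 1
-286345 - k(-364) = -286345 - 1*1 = -286345 - 1 = -286346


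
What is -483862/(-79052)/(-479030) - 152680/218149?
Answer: -2890917238616119/4130463658867220 ≈ -0.69990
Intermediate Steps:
-483862/(-79052)/(-479030) - 152680/218149 = -483862*(-1/79052)*(-1/479030) - 152680*1/218149 = (241931/39526)*(-1/479030) - 152680/218149 = -241931/18934139780 - 152680/218149 = -2890917238616119/4130463658867220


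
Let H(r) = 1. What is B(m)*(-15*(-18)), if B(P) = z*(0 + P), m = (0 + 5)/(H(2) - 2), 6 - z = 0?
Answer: -8100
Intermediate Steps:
z = 6 (z = 6 - 1*0 = 6 + 0 = 6)
m = -5 (m = (0 + 5)/(1 - 2) = 5/(-1) = 5*(-1) = -5)
B(P) = 6*P (B(P) = 6*(0 + P) = 6*P)
B(m)*(-15*(-18)) = (6*(-5))*(-15*(-18)) = -30*270 = -8100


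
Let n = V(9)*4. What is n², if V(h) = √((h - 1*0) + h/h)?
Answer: 160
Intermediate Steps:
V(h) = √(1 + h) (V(h) = √((h + 0) + 1) = √(h + 1) = √(1 + h))
n = 4*√10 (n = √(1 + 9)*4 = √10*4 = 4*√10 ≈ 12.649)
n² = (4*√10)² = 160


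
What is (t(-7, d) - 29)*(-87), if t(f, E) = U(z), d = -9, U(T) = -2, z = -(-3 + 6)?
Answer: 2697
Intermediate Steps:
z = -3 (z = -1*3 = -3)
t(f, E) = -2
(t(-7, d) - 29)*(-87) = (-2 - 29)*(-87) = -31*(-87) = 2697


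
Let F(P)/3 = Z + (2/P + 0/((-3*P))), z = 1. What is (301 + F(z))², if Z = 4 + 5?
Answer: 111556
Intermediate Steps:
Z = 9
F(P) = 27 + 6/P (F(P) = 3*(9 + (2/P + 0/((-3*P)))) = 3*(9 + (2/P + 0*(-1/(3*P)))) = 3*(9 + (2/P + 0)) = 3*(9 + 2/P) = 27 + 6/P)
(301 + F(z))² = (301 + (27 + 6/1))² = (301 + (27 + 6*1))² = (301 + (27 + 6))² = (301 + 33)² = 334² = 111556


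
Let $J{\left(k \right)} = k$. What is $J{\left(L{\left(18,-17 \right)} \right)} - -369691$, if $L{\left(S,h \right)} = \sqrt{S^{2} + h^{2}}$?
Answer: $369691 + \sqrt{613} \approx 3.6972 \cdot 10^{5}$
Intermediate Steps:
$J{\left(L{\left(18,-17 \right)} \right)} - -369691 = \sqrt{18^{2} + \left(-17\right)^{2}} - -369691 = \sqrt{324 + 289} + 369691 = \sqrt{613} + 369691 = 369691 + \sqrt{613}$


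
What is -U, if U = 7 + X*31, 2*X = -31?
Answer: 947/2 ≈ 473.50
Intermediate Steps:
X = -31/2 (X = (1/2)*(-31) = -31/2 ≈ -15.500)
U = -947/2 (U = 7 - 31/2*31 = 7 - 961/2 = -947/2 ≈ -473.50)
-U = -1*(-947/2) = 947/2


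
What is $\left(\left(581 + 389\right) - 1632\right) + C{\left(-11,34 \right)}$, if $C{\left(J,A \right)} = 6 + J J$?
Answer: $-535$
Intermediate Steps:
$C{\left(J,A \right)} = 6 + J^{2}$
$\left(\left(581 + 389\right) - 1632\right) + C{\left(-11,34 \right)} = \left(\left(581 + 389\right) - 1632\right) + \left(6 + \left(-11\right)^{2}\right) = \left(970 - 1632\right) + \left(6 + 121\right) = -662 + 127 = -535$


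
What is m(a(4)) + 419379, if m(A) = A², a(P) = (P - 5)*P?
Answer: 419395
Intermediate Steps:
a(P) = P*(-5 + P) (a(P) = (-5 + P)*P = P*(-5 + P))
m(a(4)) + 419379 = (4*(-5 + 4))² + 419379 = (4*(-1))² + 419379 = (-4)² + 419379 = 16 + 419379 = 419395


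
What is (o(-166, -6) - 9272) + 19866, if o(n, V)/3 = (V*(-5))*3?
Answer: 10864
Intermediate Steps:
o(n, V) = -45*V (o(n, V) = 3*((V*(-5))*3) = 3*(-5*V*3) = 3*(-15*V) = -45*V)
(o(-166, -6) - 9272) + 19866 = (-45*(-6) - 9272) + 19866 = (270 - 9272) + 19866 = -9002 + 19866 = 10864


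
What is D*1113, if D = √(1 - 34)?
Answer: 1113*I*√33 ≈ 6393.7*I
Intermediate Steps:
D = I*√33 (D = √(-33) = I*√33 ≈ 5.7446*I)
D*1113 = (I*√33)*1113 = 1113*I*√33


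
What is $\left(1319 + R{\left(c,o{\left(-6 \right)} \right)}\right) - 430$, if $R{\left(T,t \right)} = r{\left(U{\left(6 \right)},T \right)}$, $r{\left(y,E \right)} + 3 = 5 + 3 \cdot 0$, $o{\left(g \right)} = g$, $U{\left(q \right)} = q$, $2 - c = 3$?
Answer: $891$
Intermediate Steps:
$c = -1$ ($c = 2 - 3 = -1$)
$r{\left(y,E \right)} = 2$ ($r{\left(y,E \right)} = -3 + \left(5 + 3 \cdot 0\right) = -3 + \left(5 + 0\right) = -3 + 5 = 2$)
$R{\left(T,t \right)} = 2$
$\left(1319 + R{\left(c,o{\left(-6 \right)} \right)}\right) - 430 = \left(1319 + 2\right) - 430 = 1321 - 430 = 891$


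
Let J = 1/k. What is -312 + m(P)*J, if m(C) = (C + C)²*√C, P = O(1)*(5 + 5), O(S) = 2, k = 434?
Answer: -312 + 1600*√5/217 ≈ -295.51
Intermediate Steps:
P = 20 (P = 2*(5 + 5) = 2*10 = 20)
J = 1/434 ≈ 0.0023041
m(C) = 4*C^(5/2) (m(C) = (2*C)²*√C = (4*C²)*√C = 4*C^(5/2))
-312 + m(P)*J = -312 + (4*20^(5/2))*(1/434) = -312 + (4*(800*√5))*(1/434) = -312 + (3200*√5)*(1/434) = -312 + 1600*√5/217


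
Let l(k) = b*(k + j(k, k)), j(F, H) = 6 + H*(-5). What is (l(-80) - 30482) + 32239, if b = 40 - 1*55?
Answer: -3133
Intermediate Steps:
j(F, H) = 6 - 5*H
b = -15 (b = 40 - 55 = -15)
l(k) = -90 + 60*k (l(k) = -15*(k + (6 - 5*k)) = -15*(6 - 4*k) = -90 + 60*k)
(l(-80) - 30482) + 32239 = ((-90 + 60*(-80)) - 30482) + 32239 = ((-90 - 4800) - 30482) + 32239 = (-4890 - 30482) + 32239 = -35372 + 32239 = -3133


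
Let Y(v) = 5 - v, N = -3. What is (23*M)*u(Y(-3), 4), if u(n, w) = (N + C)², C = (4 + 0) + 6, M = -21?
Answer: -23667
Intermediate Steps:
C = 10 (C = 4 + 6 = 10)
u(n, w) = 49 (u(n, w) = (-3 + 10)² = 7² = 49)
(23*M)*u(Y(-3), 4) = (23*(-21))*49 = -483*49 = -23667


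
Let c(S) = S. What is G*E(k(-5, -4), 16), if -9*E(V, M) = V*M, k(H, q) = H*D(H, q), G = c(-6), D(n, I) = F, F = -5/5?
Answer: 160/3 ≈ 53.333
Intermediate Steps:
F = -1 (F = -5*⅕ = -1)
D(n, I) = -1
G = -6
k(H, q) = -H (k(H, q) = H*(-1) = -H)
E(V, M) = -M*V/9 (E(V, M) = -V*M/9 = -M*V/9)
G*E(k(-5, -4), 16) = -(-2)*16*(-1*(-5))/3 = -(-2)*16*5/3 = -6*(-80/9) = 160/3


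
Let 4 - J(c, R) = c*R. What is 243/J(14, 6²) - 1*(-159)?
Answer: 79257/500 ≈ 158.51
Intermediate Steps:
J(c, R) = 4 - R*c (J(c, R) = 4 - c*R = 4 - R*c)
243/J(14, 6²) - 1*(-159) = 243/(4 - 1*6²*14) - 1*(-159) = 243/(4 - 1*36*14) + 159 = 243/(4 - 504) + 159 = 243/(-500) + 159 = 243*(-1/500) + 159 = -243/500 + 159 = 79257/500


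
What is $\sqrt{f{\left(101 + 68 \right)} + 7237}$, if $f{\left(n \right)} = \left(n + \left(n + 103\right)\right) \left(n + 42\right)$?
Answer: $8 \sqrt{1567} \approx 316.68$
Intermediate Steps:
$f{\left(n \right)} = \left(42 + n\right) \left(103 + 2 n\right)$ ($f{\left(n \right)} = \left(n + \left(103 + n\right)\right) \left(42 + n\right) = \left(103 + 2 n\right) \left(42 + n\right) = \left(42 + n\right) \left(103 + 2 n\right)$)
$\sqrt{f{\left(101 + 68 \right)} + 7237} = \sqrt{\left(4326 + 2 \left(101 + 68\right)^{2} + 187 \left(101 + 68\right)\right) + 7237} = \sqrt{\left(4326 + 2 \cdot 169^{2} + 187 \cdot 169\right) + 7237} = \sqrt{\left(4326 + 2 \cdot 28561 + 31603\right) + 7237} = \sqrt{\left(4326 + 57122 + 31603\right) + 7237} = \sqrt{93051 + 7237} = \sqrt{100288} = 8 \sqrt{1567}$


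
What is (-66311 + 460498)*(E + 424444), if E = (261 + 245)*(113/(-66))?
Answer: 500906429071/3 ≈ 1.6697e+11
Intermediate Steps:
E = -2599/3 (E = 506*(113*(-1/66)) = 506*(-113/66) = -2599/3 ≈ -866.33)
(-66311 + 460498)*(E + 424444) = (-66311 + 460498)*(-2599/3 + 424444) = 394187*(1270733/3) = 500906429071/3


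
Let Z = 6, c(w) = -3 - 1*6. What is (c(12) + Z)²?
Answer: 9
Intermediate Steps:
c(w) = -9 (c(w) = -3 - 6 = -9)
(c(12) + Z)² = (-9 + 6)² = (-3)² = 9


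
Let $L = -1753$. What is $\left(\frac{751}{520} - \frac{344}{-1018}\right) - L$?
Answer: $\frac{464455739}{264680} \approx 1754.8$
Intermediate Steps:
$\left(\frac{751}{520} - \frac{344}{-1018}\right) - L = \left(\frac{751}{520} - \frac{344}{-1018}\right) - -1753 = \left(751 \cdot \frac{1}{520} - - \frac{172}{509}\right) + 1753 = \left(\frac{751}{520} + \frac{172}{509}\right) + 1753 = \frac{471699}{264680} + 1753 = \frac{464455739}{264680}$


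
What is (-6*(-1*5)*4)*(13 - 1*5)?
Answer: 960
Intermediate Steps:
(-6*(-1*5)*4)*(13 - 1*5) = (-(-30)*4)*(13 - 5) = -6*(-20)*8 = 120*8 = 960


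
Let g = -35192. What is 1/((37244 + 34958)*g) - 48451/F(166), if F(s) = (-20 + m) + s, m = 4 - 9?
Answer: -123110734317725/358271522544 ≈ -343.62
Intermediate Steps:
m = -5
F(s) = -25 + s (F(s) = (-20 - 5) + s = -25 + s)
1/((37244 + 34958)*g) - 48451/F(166) = 1/((37244 + 34958)*(-35192)) - 48451/(-25 + 166) = -1/35192/72202 - 48451/141 = (1/72202)*(-1/35192) - 48451*1/141 = -1/2540932784 - 48451/141 = -123110734317725/358271522544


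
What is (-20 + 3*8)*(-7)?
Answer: -28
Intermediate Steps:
(-20 + 3*8)*(-7) = (-20 + 24)*(-7) = 4*(-7) = -28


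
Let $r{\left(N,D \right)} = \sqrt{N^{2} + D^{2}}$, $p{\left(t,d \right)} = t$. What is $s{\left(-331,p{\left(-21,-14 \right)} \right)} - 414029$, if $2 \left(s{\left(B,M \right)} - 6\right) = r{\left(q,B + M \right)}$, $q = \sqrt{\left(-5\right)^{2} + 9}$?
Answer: $-414023 + \frac{\sqrt{123938}}{2} \approx -4.1385 \cdot 10^{5}$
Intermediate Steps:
$q = \sqrt{34}$ ($q = \sqrt{25 + 9} = \sqrt{34} \approx 5.8309$)
$r{\left(N,D \right)} = \sqrt{D^{2} + N^{2}}$
$s{\left(B,M \right)} = 6 + \frac{\sqrt{34 + \left(B + M\right)^{2}}}{2}$ ($s{\left(B,M \right)} = 6 + \frac{\sqrt{\left(B + M\right)^{2} + \left(\sqrt{34}\right)^{2}}}{2} = 6 + \frac{\sqrt{\left(B + M\right)^{2} + 34}}{2} = 6 + \frac{\sqrt{34 + \left(B + M\right)^{2}}}{2}$)
$s{\left(-331,p{\left(-21,-14 \right)} \right)} - 414029 = \left(6 + \frac{\sqrt{34 + \left(-331 - 21\right)^{2}}}{2}\right) - 414029 = \left(6 + \frac{\sqrt{34 + \left(-352\right)^{2}}}{2}\right) - 414029 = \left(6 + \frac{\sqrt{34 + 123904}}{2}\right) - 414029 = \left(6 + \frac{\sqrt{123938}}{2}\right) - 414029 = -414023 + \frac{\sqrt{123938}}{2}$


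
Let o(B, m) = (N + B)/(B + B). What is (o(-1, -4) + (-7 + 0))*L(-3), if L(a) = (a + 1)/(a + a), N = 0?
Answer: -13/6 ≈ -2.1667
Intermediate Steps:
o(B, m) = ½ (o(B, m) = (0 + B)/(B + B) = B/((2*B)) = B*(1/(2*B)) = ½)
L(a) = (1 + a)/(2*a) (L(a) = (1 + a)/((2*a)) = (1 + a)*(1/(2*a)) = (1 + a)/(2*a))
(o(-1, -4) + (-7 + 0))*L(-3) = (½ + (-7 + 0))*((½)*(1 - 3)/(-3)) = (½ - 7)*((½)*(-⅓)*(-2)) = -13/2*⅓ = -13/6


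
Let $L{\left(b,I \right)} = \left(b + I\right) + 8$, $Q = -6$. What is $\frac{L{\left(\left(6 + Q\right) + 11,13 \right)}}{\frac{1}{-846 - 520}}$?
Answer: $-43712$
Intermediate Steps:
$L{\left(b,I \right)} = 8 + I + b$ ($L{\left(b,I \right)} = \left(I + b\right) + 8 = 8 + I + b$)
$\frac{L{\left(\left(6 + Q\right) + 11,13 \right)}}{\frac{1}{-846 - 520}} = \frac{8 + 13 + \left(\left(6 - 6\right) + 11\right)}{\frac{1}{-846 - 520}} = \frac{8 + 13 + \left(0 + 11\right)}{\frac{1}{-1366}} = \frac{8 + 13 + 11}{- \frac{1}{1366}} = 32 \left(-1366\right) = -43712$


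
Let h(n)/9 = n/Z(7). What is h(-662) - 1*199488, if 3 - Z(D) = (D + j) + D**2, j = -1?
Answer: -5183709/26 ≈ -1.9937e+5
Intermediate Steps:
Z(D) = 4 - D - D**2 (Z(D) = 3 - ((D - 1) + D**2) = 3 - ((-1 + D) + D**2) = 3 - (-1 + D + D**2) = 3 + (1 - D - D**2) = 4 - D - D**2)
h(n) = -9*n/52 (h(n) = 9*(n/(4 - 1*7 - 1*7**2)) = 9*(n/(4 - 7 - 1*49)) = 9*(n/(4 - 7 - 49)) = 9*(n/(-52)) = 9*(n*(-1/52)) = 9*(-n/52) = -9*n/52)
h(-662) - 1*199488 = -9/52*(-662) - 1*199488 = 2979/26 - 199488 = -5183709/26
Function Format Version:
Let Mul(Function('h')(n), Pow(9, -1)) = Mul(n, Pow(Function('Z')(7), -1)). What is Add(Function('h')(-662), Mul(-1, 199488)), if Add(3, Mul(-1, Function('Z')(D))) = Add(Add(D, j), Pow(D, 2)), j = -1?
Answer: Rational(-5183709, 26) ≈ -1.9937e+5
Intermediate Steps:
Function('Z')(D) = Add(4, Mul(-1, D), Mul(-1, Pow(D, 2))) (Function('Z')(D) = Add(3, Mul(-1, Add(Add(D, -1), Pow(D, 2)))) = Add(3, Mul(-1, Add(Add(-1, D), Pow(D, 2)))) = Add(3, Mul(-1, Add(-1, D, Pow(D, 2)))) = Add(3, Add(1, Mul(-1, D), Mul(-1, Pow(D, 2)))) = Add(4, Mul(-1, D), Mul(-1, Pow(D, 2))))
Function('h')(n) = Mul(Rational(-9, 52), n) (Function('h')(n) = Mul(9, Mul(n, Pow(Add(4, Mul(-1, 7), Mul(-1, Pow(7, 2))), -1))) = Mul(9, Mul(n, Pow(Add(4, -7, Mul(-1, 49)), -1))) = Mul(9, Mul(n, Pow(Add(4, -7, -49), -1))) = Mul(9, Mul(n, Pow(-52, -1))) = Mul(9, Mul(n, Rational(-1, 52))) = Mul(9, Mul(Rational(-1, 52), n)) = Mul(Rational(-9, 52), n))
Add(Function('h')(-662), Mul(-1, 199488)) = Add(Mul(Rational(-9, 52), -662), Mul(-1, 199488)) = Add(Rational(2979, 26), -199488) = Rational(-5183709, 26)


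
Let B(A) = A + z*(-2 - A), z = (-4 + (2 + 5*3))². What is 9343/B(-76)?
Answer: 9343/12430 ≈ 0.75165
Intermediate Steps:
z = 169 (z = (-4 + (2 + 15))² = (-4 + 17)² = 13² = 169)
B(A) = -338 - 168*A (B(A) = A + 169*(-2 - A) = A + (-338 - 169*A) = -338 - 168*A)
9343/B(-76) = 9343/(-338 - 168*(-76)) = 9343/(-338 + 12768) = 9343/12430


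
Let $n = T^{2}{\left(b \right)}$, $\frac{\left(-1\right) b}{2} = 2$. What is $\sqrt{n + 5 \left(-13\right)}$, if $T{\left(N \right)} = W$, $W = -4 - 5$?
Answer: $4$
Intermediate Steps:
$b = -4$ ($b = \left(-2\right) 2 = -4$)
$W = -9$
$T{\left(N \right)} = -9$
$n = 81$ ($n = \left(-9\right)^{2} = 81$)
$\sqrt{n + 5 \left(-13\right)} = \sqrt{81 + 5 \left(-13\right)} = \sqrt{81 - 65} = \sqrt{16} = 4$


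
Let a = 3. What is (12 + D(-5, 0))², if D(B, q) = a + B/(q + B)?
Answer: 256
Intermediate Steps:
D(B, q) = 3 + B/(B + q) (D(B, q) = 3 + B/(q + B) = 3 + B/(B + q))
(12 + D(-5, 0))² = (12 + (3*0 + 4*(-5))/(-5 + 0))² = (12 + (0 - 20)/(-5))² = (12 - ⅕*(-20))² = (12 + 4)² = 16² = 256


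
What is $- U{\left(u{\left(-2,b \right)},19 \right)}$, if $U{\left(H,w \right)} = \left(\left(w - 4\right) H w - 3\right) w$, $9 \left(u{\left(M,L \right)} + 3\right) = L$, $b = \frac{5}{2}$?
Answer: $\frac{88787}{6} \approx 14798.0$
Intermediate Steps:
$b = \frac{5}{2}$ ($b = 5 \cdot \frac{1}{2} = \frac{5}{2} \approx 2.5$)
$u{\left(M,L \right)} = -3 + \frac{L}{9}$
$U{\left(H,w \right)} = w \left(-3 + H w \left(-4 + w\right)\right)$ ($U{\left(H,w \right)} = \left(\left(-4 + w\right) H w - 3\right) w = \left(H \left(-4 + w\right) w - 3\right) w = \left(H w \left(-4 + w\right) - 3\right) w = \left(-3 + H w \left(-4 + w\right)\right) w = w \left(-3 + H w \left(-4 + w\right)\right)$)
$- U{\left(u{\left(-2,b \right)},19 \right)} = - 19 \left(-3 + \left(-3 + \frac{1}{9} \cdot \frac{5}{2}\right) 19^{2} - 4 \left(-3 + \frac{1}{9} \cdot \frac{5}{2}\right) 19\right) = - 19 \left(-3 + \left(-3 + \frac{5}{18}\right) 361 - 4 \left(-3 + \frac{5}{18}\right) 19\right) = - 19 \left(-3 - \frac{17689}{18} - \left(- \frac{98}{9}\right) 19\right) = - 19 \left(-3 - \frac{17689}{18} + \frac{1862}{9}\right) = - \frac{19 \left(-4673\right)}{6} = \left(-1\right) \left(- \frac{88787}{6}\right) = \frac{88787}{6}$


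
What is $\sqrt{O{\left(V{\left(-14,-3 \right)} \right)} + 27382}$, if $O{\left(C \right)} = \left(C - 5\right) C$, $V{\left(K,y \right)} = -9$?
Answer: $46 \sqrt{13} \approx 165.86$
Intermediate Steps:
$O{\left(C \right)} = C \left(-5 + C\right)$ ($O{\left(C \right)} = \left(-5 + C\right) C = C \left(-5 + C\right)$)
$\sqrt{O{\left(V{\left(-14,-3 \right)} \right)} + 27382} = \sqrt{- 9 \left(-5 - 9\right) + 27382} = \sqrt{\left(-9\right) \left(-14\right) + 27382} = \sqrt{126 + 27382} = \sqrt{27508} = 46 \sqrt{13}$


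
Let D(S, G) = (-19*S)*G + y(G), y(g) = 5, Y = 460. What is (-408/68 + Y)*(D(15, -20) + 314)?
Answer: 2732626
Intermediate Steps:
D(S, G) = 5 - 19*G*S (D(S, G) = (-19*S)*G + 5 = -19*G*S + 5 = 5 - 19*G*S)
(-408/68 + Y)*(D(15, -20) + 314) = (-408/68 + 460)*((5 - 19*(-20)*15) + 314) = (-408*1/68 + 460)*((5 + 5700) + 314) = (-6 + 460)*(5705 + 314) = 454*6019 = 2732626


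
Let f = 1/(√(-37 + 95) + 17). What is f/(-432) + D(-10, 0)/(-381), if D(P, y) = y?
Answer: -17/99792 + √58/99792 ≈ -9.4038e-5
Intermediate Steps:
f = 1/(17 + √58) (f = 1/(√58 + 17) = 1/(17 + √58) ≈ 0.040624)
f/(-432) + D(-10, 0)/(-381) = (17/231 - √58/231)/(-432) + 0/(-381) = (17/231 - √58/231)*(-1/432) + 0*(-1/381) = (-17/99792 + √58/99792) + 0 = -17/99792 + √58/99792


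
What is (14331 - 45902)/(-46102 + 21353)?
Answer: 31571/24749 ≈ 1.2756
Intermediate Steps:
(14331 - 45902)/(-46102 + 21353) = -31571/(-24749) = -31571*(-1/24749) = 31571/24749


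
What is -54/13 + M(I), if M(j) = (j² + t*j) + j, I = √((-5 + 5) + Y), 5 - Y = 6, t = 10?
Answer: -67/13 + 11*I ≈ -5.1538 + 11.0*I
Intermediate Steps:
Y = -1 (Y = 5 - 1*6 = 5 - 6 = -1)
I
M(j) = j² + 11*j (M(j) = (j² + 10*j) + j = j² + 11*j)
-54/13 + M(I) = -54/13 + I*(11 + I)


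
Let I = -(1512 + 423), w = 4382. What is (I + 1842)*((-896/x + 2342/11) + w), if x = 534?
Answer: -418199920/979 ≈ -4.2717e+5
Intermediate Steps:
I = -1935 (I = -1*1935 = -1935)
(I + 1842)*((-896/x + 2342/11) + w) = (-1935 + 1842)*((-896/534 + 2342/11) + 4382) = -93*((-896*1/534 + 2342*(1/11)) + 4382) = -93*((-448/267 + 2342/11) + 4382) = -93*(620386/2937 + 4382) = -93*13490320/2937 = -418199920/979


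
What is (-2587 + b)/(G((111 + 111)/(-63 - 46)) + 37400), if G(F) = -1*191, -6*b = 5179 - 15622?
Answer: -1693/74418 ≈ -0.022750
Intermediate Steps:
b = 3481/2 (b = -(5179 - 15622)/6 = -1/6*(-10443) = 3481/2 ≈ 1740.5)
G(F) = -191
(-2587 + b)/(G((111 + 111)/(-63 - 46)) + 37400) = (-2587 + 3481/2)/(-191 + 37400) = -1693/2/37209 = -1693/2*1/37209 = -1693/74418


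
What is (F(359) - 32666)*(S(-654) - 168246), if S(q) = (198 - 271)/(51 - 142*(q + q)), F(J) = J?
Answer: 336616536980075/61929 ≈ 5.4355e+9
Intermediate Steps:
S(q) = -73/(51 - 284*q)
(F(359) - 32666)*(S(-654) - 168246) = (359 - 32666)*(73/(-51 + 284*(-654)) - 168246) = -32307*(73/(-51 - 185736) - 168246) = -32307*(73/(-185787) - 168246) = -32307*(73*(-1/185787) - 168246) = -32307*(-73/185787 - 168246) = -32307*(-31257919675/185787) = 336616536980075/61929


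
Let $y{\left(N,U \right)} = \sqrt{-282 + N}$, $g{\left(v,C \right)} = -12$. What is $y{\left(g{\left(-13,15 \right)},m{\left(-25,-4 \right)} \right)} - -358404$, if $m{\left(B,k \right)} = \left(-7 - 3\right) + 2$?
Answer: $358404 + 7 i \sqrt{6} \approx 3.584 \cdot 10^{5} + 17.146 i$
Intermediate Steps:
$m{\left(B,k \right)} = -8$ ($m{\left(B,k \right)} = -10 + 2 = -8$)
$y{\left(g{\left(-13,15 \right)},m{\left(-25,-4 \right)} \right)} - -358404 = \sqrt{-282 - 12} - -358404 = \sqrt{-294} + 358404 = 7 i \sqrt{6} + 358404 = 358404 + 7 i \sqrt{6}$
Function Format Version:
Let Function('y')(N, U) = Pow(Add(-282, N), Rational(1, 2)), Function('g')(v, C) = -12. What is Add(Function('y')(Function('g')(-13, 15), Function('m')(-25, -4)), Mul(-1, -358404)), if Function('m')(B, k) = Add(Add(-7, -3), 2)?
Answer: Add(358404, Mul(7, I, Pow(6, Rational(1, 2)))) ≈ Add(3.5840e+5, Mul(17.146, I))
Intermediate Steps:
Function('m')(B, k) = -8 (Function('m')(B, k) = Add(-10, 2) = -8)
Add(Function('y')(Function('g')(-13, 15), Function('m')(-25, -4)), Mul(-1, -358404)) = Add(Pow(Add(-282, -12), Rational(1, 2)), Mul(-1, -358404)) = Add(Pow(-294, Rational(1, 2)), 358404) = Add(Mul(7, I, Pow(6, Rational(1, 2))), 358404) = Add(358404, Mul(7, I, Pow(6, Rational(1, 2))))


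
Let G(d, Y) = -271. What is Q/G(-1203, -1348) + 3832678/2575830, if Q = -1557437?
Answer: 7403563844/1287915 ≈ 5748.5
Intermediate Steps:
Q/G(-1203, -1348) + 3832678/2575830 = -1557437/(-271) + 3832678/2575830 = -1557437*(-1/271) + 3832678*(1/2575830) = 5747 + 1916339/1287915 = 7403563844/1287915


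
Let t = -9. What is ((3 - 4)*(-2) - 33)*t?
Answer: 279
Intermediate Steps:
((3 - 4)*(-2) - 33)*t = ((3 - 4)*(-2) - 33)*(-9) = (-1*(-2) - 33)*(-9) = (2 - 33)*(-9) = -31*(-9) = 279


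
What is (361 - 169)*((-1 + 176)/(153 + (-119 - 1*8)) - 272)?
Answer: -662112/13 ≈ -50932.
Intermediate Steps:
(361 - 169)*((-1 + 176)/(153 + (-119 - 1*8)) - 272) = 192*(175/(153 + (-119 - 8)) - 272) = 192*(175/(153 - 127) - 272) = 192*(175/26 - 272) = 192*(-6897/26) = -662112/13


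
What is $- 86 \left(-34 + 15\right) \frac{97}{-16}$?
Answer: $- \frac{79249}{8} \approx -9906.1$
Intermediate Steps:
$- 86 \left(-34 + 15\right) \frac{97}{-16} = \left(-86\right) \left(-19\right) 97 \left(- \frac{1}{16}\right) = 1634 \left(- \frac{97}{16}\right) = - \frac{79249}{8}$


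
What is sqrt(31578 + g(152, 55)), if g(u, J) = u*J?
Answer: sqrt(39938) ≈ 199.84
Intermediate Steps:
g(u, J) = J*u
sqrt(31578 + g(152, 55)) = sqrt(31578 + 55*152) = sqrt(31578 + 8360) = sqrt(39938)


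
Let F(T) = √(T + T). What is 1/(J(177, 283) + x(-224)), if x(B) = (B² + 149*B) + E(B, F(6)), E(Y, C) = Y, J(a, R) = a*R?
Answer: 1/66667 ≈ 1.5000e-5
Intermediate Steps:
J(a, R) = R*a
F(T) = √2*√T (F(T) = √(2*T) = √2*√T)
x(B) = B² + 150*B (x(B) = (B² + 149*B) + B = B² + 150*B)
1/(J(177, 283) + x(-224)) = 1/(283*177 - 224*(150 - 224)) = 1/(50091 - 224*(-74)) = 1/(50091 + 16576) = 1/66667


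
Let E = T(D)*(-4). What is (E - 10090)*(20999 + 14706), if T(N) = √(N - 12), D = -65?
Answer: -360263450 - 142820*I*√77 ≈ -3.6026e+8 - 1.2532e+6*I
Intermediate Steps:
T(N) = √(-12 + N)
E = -4*I*√77 (E = √(-12 - 65)*(-4) = √(-77)*(-4) = (I*√77)*(-4) = -4*I*√77 ≈ -35.1*I)
(E - 10090)*(20999 + 14706) = (-4*I*√77 - 10090)*(20999 + 14706) = (-10090 - 4*I*√77)*35705 = -360263450 - 142820*I*√77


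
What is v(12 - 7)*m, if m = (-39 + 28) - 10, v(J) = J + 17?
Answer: -462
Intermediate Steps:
v(J) = 17 + J
m = -21 (m = -11 - 10 = -21)
v(12 - 7)*m = (17 + (12 - 7))*(-21) = (17 + 5)*(-21) = 22*(-21) = -462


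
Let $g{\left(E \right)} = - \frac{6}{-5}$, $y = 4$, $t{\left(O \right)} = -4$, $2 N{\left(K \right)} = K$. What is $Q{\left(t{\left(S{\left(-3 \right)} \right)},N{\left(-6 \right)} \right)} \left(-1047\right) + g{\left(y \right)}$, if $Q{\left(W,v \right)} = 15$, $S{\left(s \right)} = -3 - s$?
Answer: $- \frac{78519}{5} \approx -15704.0$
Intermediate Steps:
$N{\left(K \right)} = \frac{K}{2}$
$g{\left(E \right)} = \frac{6}{5}$ ($g{\left(E \right)} = \left(-6\right) \left(- \frac{1}{5}\right) = \frac{6}{5}$)
$Q{\left(t{\left(S{\left(-3 \right)} \right)},N{\left(-6 \right)} \right)} \left(-1047\right) + g{\left(y \right)} = 15 \left(-1047\right) + \frac{6}{5} = -15705 + \frac{6}{5} = - \frac{78519}{5}$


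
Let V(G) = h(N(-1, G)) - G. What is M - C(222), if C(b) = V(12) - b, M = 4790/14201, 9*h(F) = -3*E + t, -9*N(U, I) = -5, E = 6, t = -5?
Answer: 30277039/127809 ≈ 236.89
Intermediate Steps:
N(U, I) = 5/9 (N(U, I) = -⅑*(-5) = 5/9)
h(F) = -23/9 (h(F) = (-3*6 - 5)/9 = (-18 - 5)/9 = (⅑)*(-23) = -23/9)
V(G) = -23/9 - G
M = 4790/14201 (M = 4790*(1/14201) = 4790/14201 ≈ 0.33730)
C(b) = -131/9 - b (C(b) = (-23/9 - 1*12) - b = (-23/9 - 12) - b = -131/9 - b)
M - C(222) = 4790/14201 - (-131/9 - 1*222) = 4790/14201 - (-131/9 - 222) = 4790/14201 - 1*(-2129/9) = 4790/14201 + 2129/9 = 30277039/127809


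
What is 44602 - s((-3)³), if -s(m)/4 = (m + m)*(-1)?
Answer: 44818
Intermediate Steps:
s(m) = 8*m (s(m) = -4*(m + m)*(-1) = -4*2*m*(-1) = -(-8)*m = 8*m)
44602 - s((-3)³) = 44602 - 8*(-3)³ = 44602 - 8*(-27) = 44602 - 1*(-216) = 44602 + 216 = 44818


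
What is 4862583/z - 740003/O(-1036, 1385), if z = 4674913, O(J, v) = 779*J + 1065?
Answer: 7378589428496/3767881704827 ≈ 1.9583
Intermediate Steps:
O(J, v) = 1065 + 779*J
4862583/z - 740003/O(-1036, 1385) = 4862583/4674913 - 740003/(1065 + 779*(-1036)) = 4862583*(1/4674913) - 740003/(1065 - 807044) = 4862583/4674913 - 740003/(-805979) = 4862583/4674913 - 740003*(-1/805979) = 4862583/4674913 + 740003/805979 = 7378589428496/3767881704827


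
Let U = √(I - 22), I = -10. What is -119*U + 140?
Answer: 140 - 476*I*√2 ≈ 140.0 - 673.17*I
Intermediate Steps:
U = 4*I*√2 (U = √(-10 - 22) = √(-32) = 4*I*√2 ≈ 5.6569*I)
-119*U + 140 = -476*I*√2 + 140 = 140 - 476*I*√2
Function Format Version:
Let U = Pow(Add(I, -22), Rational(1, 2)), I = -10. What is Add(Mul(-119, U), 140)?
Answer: Add(140, Mul(-476, I, Pow(2, Rational(1, 2)))) ≈ Add(140.00, Mul(-673.17, I))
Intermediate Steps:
U = Mul(4, I, Pow(2, Rational(1, 2))) (U = Pow(Add(-10, -22), Rational(1, 2)) = Pow(-32, Rational(1, 2)) = Mul(4, I, Pow(2, Rational(1, 2))) ≈ Mul(5.6569, I))
Add(Mul(-119, U), 140) = Add(Mul(-119, Mul(4, I, Pow(2, Rational(1, 2)))), 140) = Add(Mul(-476, I, Pow(2, Rational(1, 2))), 140) = Add(140, Mul(-476, I, Pow(2, Rational(1, 2))))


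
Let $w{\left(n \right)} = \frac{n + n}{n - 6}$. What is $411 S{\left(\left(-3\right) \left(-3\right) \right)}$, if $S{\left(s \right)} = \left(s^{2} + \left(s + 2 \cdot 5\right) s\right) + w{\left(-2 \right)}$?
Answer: $\frac{207555}{2} \approx 1.0378 \cdot 10^{5}$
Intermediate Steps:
$w{\left(n \right)} = \frac{2 n}{-6 + n}$
$S{\left(s \right)} = \frac{1}{2} + s^{2} + s \left(10 + s\right)$ ($S{\left(s \right)} = \left(s^{2} + \left(s + 2 \cdot 5\right) s\right) + 2 \left(-2\right) \frac{1}{-6 - 2} = \left(s^{2} + \left(s + 10\right) s\right) + 2 \left(-2\right) \frac{1}{-8} = \left(s^{2} + \left(10 + s\right) s\right) + 2 \left(-2\right) \left(- \frac{1}{8}\right) = \left(s^{2} + s \left(10 + s\right)\right) + \frac{1}{2} = \frac{1}{2} + s^{2} + s \left(10 + s\right)$)
$411 S{\left(\left(-3\right) \left(-3\right) \right)} = 411 \left(\frac{1}{2} + 2 \left(\left(-3\right) \left(-3\right)\right)^{2} + 10 \left(\left(-3\right) \left(-3\right)\right)\right) = 411 \left(\frac{1}{2} + 2 \cdot 9^{2} + 10 \cdot 9\right) = 411 \left(\frac{1}{2} + 2 \cdot 81 + 90\right) = 411 \left(\frac{1}{2} + 162 + 90\right) = 411 \cdot \frac{505}{2} = \frac{207555}{2}$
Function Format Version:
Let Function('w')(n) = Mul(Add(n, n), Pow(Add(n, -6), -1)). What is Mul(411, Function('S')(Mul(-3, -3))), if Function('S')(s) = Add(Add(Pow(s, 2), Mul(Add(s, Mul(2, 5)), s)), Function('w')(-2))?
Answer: Rational(207555, 2) ≈ 1.0378e+5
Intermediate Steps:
Function('w')(n) = Mul(2, n, Pow(Add(-6, n), -1)) (Function('w')(n) = Mul(Mul(2, n), Pow(Add(-6, n), -1)) = Mul(2, n, Pow(Add(-6, n), -1)))
Function('S')(s) = Add(Rational(1, 2), Pow(s, 2), Mul(s, Add(10, s))) (Function('S')(s) = Add(Add(Pow(s, 2), Mul(Add(s, Mul(2, 5)), s)), Mul(2, -2, Pow(Add(-6, -2), -1))) = Add(Add(Pow(s, 2), Mul(Add(s, 10), s)), Mul(2, -2, Pow(-8, -1))) = Add(Add(Pow(s, 2), Mul(Add(10, s), s)), Mul(2, -2, Rational(-1, 8))) = Add(Add(Pow(s, 2), Mul(s, Add(10, s))), Rational(1, 2)) = Add(Rational(1, 2), Pow(s, 2), Mul(s, Add(10, s))))
Mul(411, Function('S')(Mul(-3, -3))) = Mul(411, Add(Rational(1, 2), Mul(2, Pow(Mul(-3, -3), 2)), Mul(10, Mul(-3, -3)))) = Mul(411, Add(Rational(1, 2), Mul(2, Pow(9, 2)), Mul(10, 9))) = Mul(411, Add(Rational(1, 2), Mul(2, 81), 90)) = Mul(411, Add(Rational(1, 2), 162, 90)) = Mul(411, Rational(505, 2)) = Rational(207555, 2)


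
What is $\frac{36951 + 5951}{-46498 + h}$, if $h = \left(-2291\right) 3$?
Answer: $- \frac{2258}{2809} \approx -0.80384$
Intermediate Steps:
$h = -6873$
$\frac{36951 + 5951}{-46498 + h} = \frac{36951 + 5951}{-46498 - 6873} = \frac{42902}{-53371} = 42902 \left(- \frac{1}{53371}\right) = - \frac{2258}{2809}$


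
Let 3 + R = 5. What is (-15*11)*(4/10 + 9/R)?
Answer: -1617/2 ≈ -808.50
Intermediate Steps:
R = 2 (R = -3 + 5 = 2)
(-15*11)*(4/10 + 9/R) = (-15*11)*(4/10 + 9/2) = -165*(4*(⅒) + 9*(½)) = -165*(⅖ + 9/2) = -165*49/10 = -1617/2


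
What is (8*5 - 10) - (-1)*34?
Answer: 64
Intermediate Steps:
(8*5 - 10) - (-1)*34 = (40 - 10) - 1*(-34) = 30 + 34 = 64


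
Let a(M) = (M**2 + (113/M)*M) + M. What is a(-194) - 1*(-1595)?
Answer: 39150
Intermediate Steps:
a(M) = 113 + M + M**2 (a(M) = (M**2 + 113) + M = (113 + M**2) + M = 113 + M + M**2)
a(-194) - 1*(-1595) = (113 - 194 + (-194)**2) - 1*(-1595) = (113 - 194 + 37636) + 1595 = 37555 + 1595 = 39150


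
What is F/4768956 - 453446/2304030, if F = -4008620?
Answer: -474935198374/457825737195 ≈ -1.0374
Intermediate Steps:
F/4768956 - 453446/2304030 = -4008620/4768956 - 453446/2304030 = -4008620*1/4768956 - 453446*1/2304030 = -1002155/1192239 - 226723/1152015 = -474935198374/457825737195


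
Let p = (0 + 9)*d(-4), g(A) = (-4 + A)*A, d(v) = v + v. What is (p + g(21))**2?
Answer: 81225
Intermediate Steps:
d(v) = 2*v
g(A) = A*(-4 + A)
p = -72 (p = (0 + 9)*(2*(-4)) = 9*(-8) = -72)
(p + g(21))**2 = (-72 + 21*(-4 + 21))**2 = (-72 + 21*17)**2 = (-72 + 357)**2 = 285**2 = 81225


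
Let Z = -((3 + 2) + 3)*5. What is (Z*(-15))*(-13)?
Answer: -7800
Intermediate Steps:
Z = -40 (Z = -(5 + 3)*5 = -1*8*5 = -8*5 = -40)
(Z*(-15))*(-13) = -40*(-15)*(-13) = 600*(-13) = -7800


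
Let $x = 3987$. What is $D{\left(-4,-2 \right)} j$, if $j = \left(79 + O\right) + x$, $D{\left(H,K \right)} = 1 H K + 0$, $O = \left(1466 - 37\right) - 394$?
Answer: $40808$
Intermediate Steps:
$O = 1035$ ($O = 1429 - 394 = 1035$)
$D{\left(H,K \right)} = H K$ ($D{\left(H,K \right)} = H K + 0 = H K$)
$j = 5101$ ($j = \left(79 + 1035\right) + 3987 = 1114 + 3987 = 5101$)
$D{\left(-4,-2 \right)} j = \left(-4\right) \left(-2\right) 5101 = 8 \cdot 5101 = 40808$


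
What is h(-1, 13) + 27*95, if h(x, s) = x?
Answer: 2564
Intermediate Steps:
h(-1, 13) + 27*95 = -1 + 27*95 = -1 + 2565 = 2564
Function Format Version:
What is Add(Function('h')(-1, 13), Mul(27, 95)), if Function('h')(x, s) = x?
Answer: 2564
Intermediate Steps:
Add(Function('h')(-1, 13), Mul(27, 95)) = Add(-1, Mul(27, 95)) = Add(-1, 2565) = 2564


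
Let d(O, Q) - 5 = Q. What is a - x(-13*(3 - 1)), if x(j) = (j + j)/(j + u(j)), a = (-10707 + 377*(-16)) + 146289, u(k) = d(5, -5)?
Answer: 129548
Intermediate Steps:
d(O, Q) = 5 + Q
u(k) = 0 (u(k) = 5 - 5 = 0)
a = 129550 (a = (-10707 - 6032) + 146289 = -16739 + 146289 = 129550)
x(j) = 2 (x(j) = (j + j)/(j + 0) = (2*j)/j = 2)
a - x(-13*(3 - 1)) = 129550 - 1*2 = 129550 - 2 = 129548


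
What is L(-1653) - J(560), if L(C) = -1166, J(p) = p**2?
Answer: -314766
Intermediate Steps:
L(-1653) - J(560) = -1166 - 1*560**2 = -1166 - 1*313600 = -1166 - 313600 = -314766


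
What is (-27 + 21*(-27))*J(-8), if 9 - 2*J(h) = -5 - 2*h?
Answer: 594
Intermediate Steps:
J(h) = 7 + h (J(h) = 9/2 - (-5 - 2*h)/2 = 9/2 + (5/2 + h) = 7 + h)
(-27 + 21*(-27))*J(-8) = (-27 + 21*(-27))*(7 - 8) = (-27 - 567)*(-1) = -594*(-1) = 594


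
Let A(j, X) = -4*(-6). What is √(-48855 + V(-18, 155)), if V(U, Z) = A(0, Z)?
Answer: I*√48831 ≈ 220.98*I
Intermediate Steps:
A(j, X) = 24
V(U, Z) = 24
√(-48855 + V(-18, 155)) = √(-48855 + 24) = √(-48831) = I*√48831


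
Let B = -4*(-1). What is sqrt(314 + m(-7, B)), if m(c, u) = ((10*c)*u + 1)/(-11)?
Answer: sqrt(41063)/11 ≈ 18.422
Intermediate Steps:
B = 4
m(c, u) = -1/11 - 10*c*u/11 (m(c, u) = (10*c*u + 1)*(-1/11) = (1 + 10*c*u)*(-1/11) = -1/11 - 10*c*u/11)
sqrt(314 + m(-7, B)) = sqrt(314 + (-1/11 - 10/11*(-7)*4)) = sqrt(314 + (-1/11 + 280/11)) = sqrt(314 + 279/11) = sqrt(3733/11) = sqrt(41063)/11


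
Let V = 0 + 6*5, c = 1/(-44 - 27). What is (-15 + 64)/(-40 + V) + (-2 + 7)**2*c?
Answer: -3729/710 ≈ -5.2521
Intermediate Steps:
c = -1/71 (c = 1/(-71) = -1/71 ≈ -0.014085)
V = 30 (V = 0 + 30 = 30)
(-15 + 64)/(-40 + V) + (-2 + 7)**2*c = (-15 + 64)/(-40 + 30) + (-2 + 7)**2*(-1/71) = 49/(-10) + 5**2*(-1/71) = 49*(-1/10) + 25*(-1/71) = -49/10 - 25/71 = -3729/710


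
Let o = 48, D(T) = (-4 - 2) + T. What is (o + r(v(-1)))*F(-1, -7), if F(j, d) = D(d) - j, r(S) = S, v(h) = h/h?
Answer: -588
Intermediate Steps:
D(T) = -6 + T
v(h) = 1
F(j, d) = -6 + d - j (F(j, d) = (-6 + d) - j = -6 + d - j)
(o + r(v(-1)))*F(-1, -7) = (48 + 1)*(-6 - 7 - 1*(-1)) = 49*(-6 - 7 + 1) = 49*(-12) = -588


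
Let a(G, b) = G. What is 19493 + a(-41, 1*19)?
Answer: 19452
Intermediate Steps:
19493 + a(-41, 1*19) = 19493 - 41 = 19452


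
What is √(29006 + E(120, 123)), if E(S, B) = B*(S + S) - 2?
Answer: 2*√14631 ≈ 241.92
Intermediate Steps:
E(S, B) = -2 + 2*B*S (E(S, B) = B*(2*S) - 2 = 2*B*S - 2 = -2 + 2*B*S)
√(29006 + E(120, 123)) = √(29006 + (-2 + 2*123*120)) = √(29006 + (-2 + 29520)) = √(29006 + 29518) = √58524 = 2*√14631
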